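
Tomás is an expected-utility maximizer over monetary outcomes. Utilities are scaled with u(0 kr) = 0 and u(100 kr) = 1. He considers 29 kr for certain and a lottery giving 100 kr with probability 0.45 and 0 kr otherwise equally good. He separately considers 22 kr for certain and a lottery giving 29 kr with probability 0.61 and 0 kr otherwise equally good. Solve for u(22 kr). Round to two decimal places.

0.27

First, u(29 kr) = 0.45·u(100 kr) + 0.55·u(0 kr) = 0.45.
Then u(22 kr) = 0.61·u(29 kr) + 0.39·u(0 kr) = 0.61·0.45 + 0.39·0.00 = 0.2745.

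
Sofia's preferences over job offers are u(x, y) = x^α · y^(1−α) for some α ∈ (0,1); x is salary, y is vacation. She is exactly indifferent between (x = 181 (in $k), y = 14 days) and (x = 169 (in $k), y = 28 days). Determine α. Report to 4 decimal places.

α ≈ 0.9099

Set the two utilities equal: 181^α·14^(1−α) = 169^α·28^(1−α).
Rearrange to (181/169)^α = (28/14)^(1−α) and take logs: α·0.0685983 = (1−α)·0.6931472.
With A = 0.0685983 and B = 0.6931472: α·A = (1−α)·B, so α = B/(A+B) = 0.6931472/0.7617455 ≈ 0.9099.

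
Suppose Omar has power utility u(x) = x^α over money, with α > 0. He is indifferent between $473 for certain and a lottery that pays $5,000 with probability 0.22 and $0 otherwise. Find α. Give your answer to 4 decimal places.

α ≈ 0.6421

EU(lottery) = 0.22·5000^α + 0.78·0 = 0.22·5000^α.
Indifference: 473^α = 0.22·5000^α, so (473/5000)^α = 0.22.
Taking logs: α·ln(473/5000) = ln(0.22), so α = -1.5141277 / -2.3580978 ≈ 0.6421.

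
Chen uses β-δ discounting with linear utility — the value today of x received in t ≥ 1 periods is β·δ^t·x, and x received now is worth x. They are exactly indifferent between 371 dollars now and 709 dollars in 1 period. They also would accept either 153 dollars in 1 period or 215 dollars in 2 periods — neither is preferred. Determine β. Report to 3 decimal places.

The second indifference involves only future payoffs, so β cancels: β·δ^1·153 = β·δ^2·215, giving δ = 153/215 = 0.71163.
The first indifference: 371 = β·δ·709, so β = 371/(δ·709) = 371/(0.71163·709) ≈ 0.735.

β ≈ 0.735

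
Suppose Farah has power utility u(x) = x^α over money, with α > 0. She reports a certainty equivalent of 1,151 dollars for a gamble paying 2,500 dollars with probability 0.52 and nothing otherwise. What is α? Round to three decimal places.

α ≈ 0.843

EU(lottery) = 0.52·2500^α + 0.48·0 = 0.52·2500^α.
Indifference: 1151^α = 0.52·2500^α, so (1151/2500)^α = 0.52.
Taking logs: α·ln(1151/2500) = ln(0.52), so α = -0.653926 / -0.775660 ≈ 0.843.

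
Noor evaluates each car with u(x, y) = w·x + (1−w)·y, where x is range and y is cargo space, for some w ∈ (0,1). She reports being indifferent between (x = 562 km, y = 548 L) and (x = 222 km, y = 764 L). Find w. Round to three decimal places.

u(562,548) = u(222,764) means w·562 + (1−w)·548 = w·222 + (1−w)·764.
Rearranging, 340·w − 216·(1−w) = 0.
The marginal rate of substitution is 216/340, so w = 216/(340+216) = 0.388.

w = 0.388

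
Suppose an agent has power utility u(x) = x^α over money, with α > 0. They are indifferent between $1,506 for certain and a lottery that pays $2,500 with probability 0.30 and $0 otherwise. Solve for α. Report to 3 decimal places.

Since u(0) = 0, the lottery's EU is 0.30·2500^α.
Equating: 1506^α = 0.30·2500^α, i.e. 0.6024^α = 0.30.
α = ln(0.30) / ln(1506/2500) = -1.203973/-0.506834 ≈ 2.375.

α ≈ 2.375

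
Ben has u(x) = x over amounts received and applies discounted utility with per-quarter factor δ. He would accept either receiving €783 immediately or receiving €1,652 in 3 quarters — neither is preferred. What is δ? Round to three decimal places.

The payoff in 3 quarters is discounted by δ^3, so u(783) = δ^3·u(1652) and δ^3 = u(783)/u(1652).
With u(x) = x: δ^3 = 783/1652 = 0.47397.
So δ = 0.47397^(1/3) ≈ 0.780.

δ ≈ 0.780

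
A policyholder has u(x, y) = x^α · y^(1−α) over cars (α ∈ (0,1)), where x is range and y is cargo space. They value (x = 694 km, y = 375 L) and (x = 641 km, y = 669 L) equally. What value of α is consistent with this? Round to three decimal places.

The Cobb–Douglas utilities coincide, so 694^α·375^(1−α) = 641^α·669^(1−α).
Taking logs: α·ln 694 + (1−α)·ln 375 = α·ln 641 + (1−α)·ln 669, i.e. α·0.079443 = (1−α)·0.578858.
With A = 0.079443 and B = 0.578858: α·A = (1−α)·B, so α = B/(A+B) = 0.578858/0.658301 ≈ 0.879.

α ≈ 0.879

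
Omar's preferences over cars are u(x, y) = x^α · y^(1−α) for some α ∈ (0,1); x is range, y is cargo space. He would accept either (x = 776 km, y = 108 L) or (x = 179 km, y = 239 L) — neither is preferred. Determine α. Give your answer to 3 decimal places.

α ≈ 0.351

Indifference: 776^α · 108^(1−α) = 179^α · 239^(1−α).
Rearrange to (776/179)^α = (239/108)^(1−α) and take logs: α·1.466767 = (1−α)·0.794332.
Thus α·(2.261099) = 0.794332, so α = 0.794332/2.261099 ≈ 0.351.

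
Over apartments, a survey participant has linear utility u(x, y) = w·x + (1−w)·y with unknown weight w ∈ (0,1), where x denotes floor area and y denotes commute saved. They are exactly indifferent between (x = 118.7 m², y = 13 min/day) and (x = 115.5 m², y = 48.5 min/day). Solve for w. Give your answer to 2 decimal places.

w = 0.92

u(118.7,13) = u(115.5,48.5) means w·118.7 + (1−w)·13 = w·115.5 + (1−w)·48.5.
Rearranging, 3.2·w − 35.5·(1−w) = 0.
Hence w = 35.5/(3.2+35.5) = 35.5/38.7 = 0.92.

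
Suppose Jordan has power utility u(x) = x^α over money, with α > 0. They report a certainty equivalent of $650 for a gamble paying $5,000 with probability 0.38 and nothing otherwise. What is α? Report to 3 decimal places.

α ≈ 0.474

Since u(0) = 0, the lottery's EU is 0.38·5000^α.
Setting u(650) equal to that: 650^α = 0.38·5000^α ⇒ (650/5000)^α = 0.38.
α = ln(0.38) / ln(650/5000) = -0.967584/-2.040221 ≈ 0.474.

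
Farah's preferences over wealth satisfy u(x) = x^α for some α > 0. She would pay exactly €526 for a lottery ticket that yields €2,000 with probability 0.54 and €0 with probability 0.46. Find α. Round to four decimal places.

Since u(0) = 0, the lottery's EU is 0.54·2000^α.
Indifference: 526^α = 0.54·2000^α, so (526/2000)^α = 0.54.
Taking logs: α·ln(526/2000) = ln(0.54), so α = -0.6161861 / -1.3356012 ≈ 0.4614.

α ≈ 0.4614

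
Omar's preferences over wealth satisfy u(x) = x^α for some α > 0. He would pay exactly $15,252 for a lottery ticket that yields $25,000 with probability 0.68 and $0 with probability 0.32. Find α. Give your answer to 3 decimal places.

α ≈ 0.780

EU(lottery) = 0.68·25000^α + 0.32·0 = 0.68·25000^α.
Equating: 15252^α = 0.68·25000^α, i.e. 0.6101^α = 0.68.
Taking logs: α·ln(15252/25000) = ln(0.68), so α = -0.385662 / -0.494165 ≈ 0.780.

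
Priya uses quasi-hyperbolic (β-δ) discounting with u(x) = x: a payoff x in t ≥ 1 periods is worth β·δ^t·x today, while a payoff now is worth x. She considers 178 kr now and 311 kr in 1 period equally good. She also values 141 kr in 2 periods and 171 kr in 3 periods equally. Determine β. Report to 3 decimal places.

Both payoffs in the second observation are in the future, so β drops out: δ^2·141 = δ^3·171 ⇒ δ = 141/171 = 0.82456.
The first indifference: 178 = β·δ·311, so β = 178/(δ·311) = 178/(0.82456·311) ≈ 0.694.

β ≈ 0.694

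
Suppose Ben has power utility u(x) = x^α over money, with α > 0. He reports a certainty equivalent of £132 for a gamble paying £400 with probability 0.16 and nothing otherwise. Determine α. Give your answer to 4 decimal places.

EU(lottery) = 0.16·400^α + 0.84·0 = 0.16·400^α.
Equating: 132^α = 0.16·400^α, i.e. 0.3300^α = 0.16.
Take logs: α = ln 0.16 / ln(132/400) ≈ 1.652966.

α ≈ 1.6530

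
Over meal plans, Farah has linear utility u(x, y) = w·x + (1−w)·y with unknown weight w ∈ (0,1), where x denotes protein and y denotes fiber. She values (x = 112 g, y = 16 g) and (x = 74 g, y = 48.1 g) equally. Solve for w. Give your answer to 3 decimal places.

Indifference: w·112 + (1−w)·16 = w·74 + (1−w)·48.1.
w·(112−74) = (1−w)·(48.1−16), i.e. w·38 = (1−w)·32.1.
The marginal rate of substitution is 32.1/38, so w = 32.1/(38+32.1) = 0.458.

w = 0.458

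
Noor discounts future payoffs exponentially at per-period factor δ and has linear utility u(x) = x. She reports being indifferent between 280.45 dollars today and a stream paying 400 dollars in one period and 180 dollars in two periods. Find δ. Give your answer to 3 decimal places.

Equating present values: 280.45 = 400δ + 180δ².
That is, 180δ² + 400δ − 280.45 = 0, a quadratic in δ.
By the quadratic formula (taking the positive root), δ = (−400 + √361924.00) / 360 ≈ 0.560.

δ ≈ 0.560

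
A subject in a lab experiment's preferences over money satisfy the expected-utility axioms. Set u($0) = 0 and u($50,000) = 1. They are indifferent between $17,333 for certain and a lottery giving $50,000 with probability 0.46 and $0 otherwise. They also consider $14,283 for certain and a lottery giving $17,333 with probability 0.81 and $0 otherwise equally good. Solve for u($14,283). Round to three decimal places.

0.373

The first gamble pins u($17,333): it must equal 0.46·1 + 0.54·0 = 0.46.
Then u($14,283) = 0.81·u($17,333) + 0.19·u($0) = 0.81·0.46 + 0.19·0.00 = 0.3726.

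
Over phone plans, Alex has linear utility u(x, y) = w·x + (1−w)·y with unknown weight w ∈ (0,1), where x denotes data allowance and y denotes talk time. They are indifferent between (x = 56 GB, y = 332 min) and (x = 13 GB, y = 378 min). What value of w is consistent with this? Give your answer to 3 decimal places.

u(56,332) = u(13,378) means w·56 + (1−w)·332 = w·13 + (1−w)·378.
Collecting terms: w·43 = (1−w)·46.
Hence w = 46/(43+46) = 46/89 = 0.517.

w = 0.517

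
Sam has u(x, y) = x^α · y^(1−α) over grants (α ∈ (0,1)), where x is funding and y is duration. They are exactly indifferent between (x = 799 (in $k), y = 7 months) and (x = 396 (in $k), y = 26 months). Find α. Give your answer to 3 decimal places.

α ≈ 0.651

Set the two utilities equal: 799^α·7^(1−α) = 396^α·26^(1−α).
Taking logs: α·ln 799 + (1−α)·ln 7 = α·ln 396 + (1−α)·ln 26, i.e. α·0.701947 = (1−α)·1.312186.
With A = 0.701947 and B = 1.312186: α·A = (1−α)·B, so α = B/(A+B) = 1.312186/2.014133 ≈ 0.651.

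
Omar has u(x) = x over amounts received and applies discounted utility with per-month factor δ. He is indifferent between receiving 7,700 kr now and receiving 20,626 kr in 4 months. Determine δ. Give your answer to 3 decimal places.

The payoff in 4 months is discounted by δ^4, so u(7700) = δ^4·u(20626) and δ^4 = u(7700)/u(20626).
With u(x) = x: δ^4 = 7700/20626 = 0.37332.
Hence δ = (0.37332)^(1/4) = 0.78166.

δ ≈ 0.782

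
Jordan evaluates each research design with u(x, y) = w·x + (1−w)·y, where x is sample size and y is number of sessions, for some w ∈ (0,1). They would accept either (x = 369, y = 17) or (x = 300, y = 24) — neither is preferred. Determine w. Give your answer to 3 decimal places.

Equating utilities: w·369 + (1−w)·17 = w·300 + (1−w)·24.
Collecting terms: w·69 = (1−w)·7.
The marginal rate of substitution is 7/69, so w = 7/(69+7) = 0.092.

w = 0.092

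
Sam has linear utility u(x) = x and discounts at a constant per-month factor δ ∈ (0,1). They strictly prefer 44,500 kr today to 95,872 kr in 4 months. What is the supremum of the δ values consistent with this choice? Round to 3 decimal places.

δ < 0.825

Comparing present values: 44500 > δ^4·95872.
Hence δ^4 < 44500/95872 = 0.46416, and x ↦ x^(1/4) is increasing on (0,∞).
δ < (44500/95872)^(1/4) ≈ 0.825.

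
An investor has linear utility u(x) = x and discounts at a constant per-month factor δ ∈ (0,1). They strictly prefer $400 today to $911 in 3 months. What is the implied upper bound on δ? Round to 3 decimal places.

Under u(x) = x this choice says 400 > δ^3·911.
Hence δ^3 < 400/911 = 0.43908, and x ↦ x^(1/3) is increasing on (0,∞).
δ < (400/911)^(1/3) ≈ 0.760.

δ < 0.760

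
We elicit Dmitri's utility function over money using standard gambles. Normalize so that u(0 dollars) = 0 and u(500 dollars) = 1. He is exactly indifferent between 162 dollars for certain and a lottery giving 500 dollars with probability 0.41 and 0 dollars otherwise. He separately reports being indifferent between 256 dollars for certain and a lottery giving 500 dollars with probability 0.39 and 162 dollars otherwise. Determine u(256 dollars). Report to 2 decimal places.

0.64

The first gamble pins u(162 dollars): it must equal 0.41·1 + 0.59·0 = 0.41.
The second indifference gives u(256 dollars) = 0.39·u(500 dollars) + 0.61·u(162 dollars) = 0.39·1.00 + 0.61·0.41 = 0.6401.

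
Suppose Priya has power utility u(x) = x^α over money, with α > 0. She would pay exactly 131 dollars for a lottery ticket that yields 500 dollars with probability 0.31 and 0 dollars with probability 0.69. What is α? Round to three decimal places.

The lottery's expected utility is 0.31·u(500) + 0.69·u(0) = 0.31·500^α (since u(0) = 0 for α > 0).
Equating: 131^α = 0.31·500^α, i.e. 0.2620^α = 0.31.
α = ln(0.31) / ln(131/500) = -1.171183/-1.339411 ≈ 0.874.

α ≈ 0.874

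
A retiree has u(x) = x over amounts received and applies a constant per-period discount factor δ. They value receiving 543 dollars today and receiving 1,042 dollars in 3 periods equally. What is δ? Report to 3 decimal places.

Equating discounted utilities: u(543) = δ^3·u(1042) ⇒ δ^3 = u(543)/u(1042).
With u(x) = x: δ^3 = 543/1042 = 0.52111.
Taking the cube root: δ = 0.52111^(1/3) ≈ 0.805.

δ ≈ 0.805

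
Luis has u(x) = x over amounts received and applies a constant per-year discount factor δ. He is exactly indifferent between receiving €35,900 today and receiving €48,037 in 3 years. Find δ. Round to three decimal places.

δ ≈ 0.907

The payoff in 3 years is discounted by δ^3, so u(35900) = δ^3·u(48037) and δ^3 = u(35900)/u(48037).
With u(x) = x: δ^3 = 35900/48037 = 0.74734.
Hence δ = (0.74734)^(1/3) = 0.90749.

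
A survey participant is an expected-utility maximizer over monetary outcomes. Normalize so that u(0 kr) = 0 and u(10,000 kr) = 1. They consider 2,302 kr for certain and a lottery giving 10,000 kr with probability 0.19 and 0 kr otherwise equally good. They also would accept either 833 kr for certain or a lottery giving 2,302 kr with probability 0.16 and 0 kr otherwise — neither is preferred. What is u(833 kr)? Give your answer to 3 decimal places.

0.030

The first gamble pins u(2,302 kr): it must equal 0.19·1 + 0.81·0 = 0.19.
The second indifference gives u(833 kr) = 0.16·u(2,302 kr) + 0.84·u(0 kr) = 0.16·0.19 + 0.84·0.00 = 0.0304.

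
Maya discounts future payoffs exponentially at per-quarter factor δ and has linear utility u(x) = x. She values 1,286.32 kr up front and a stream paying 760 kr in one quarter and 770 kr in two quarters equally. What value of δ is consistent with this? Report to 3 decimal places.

δ ≈ 0.890

The stream is worth 760δ + 770δ² today, so 760δ + 770δ² = 1286.32.
That is, 770δ² + 760δ − 1286.32 = 0, a quadratic in δ.
By the quadratic formula (taking the positive root), δ = (−760 + √4539465.60) / 1540 ≈ 0.890.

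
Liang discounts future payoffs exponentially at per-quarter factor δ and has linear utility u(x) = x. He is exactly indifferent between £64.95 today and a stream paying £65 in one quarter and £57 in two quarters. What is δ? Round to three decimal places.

Equating present values: 64.95 = 65δ + 57δ².
That is, 57δ² + 65δ − 64.95 = 0, a quadratic in δ.
By the quadratic formula (taking the positive root), δ = (−65 + √19033.60) / 114 ≈ 0.640.

δ ≈ 0.640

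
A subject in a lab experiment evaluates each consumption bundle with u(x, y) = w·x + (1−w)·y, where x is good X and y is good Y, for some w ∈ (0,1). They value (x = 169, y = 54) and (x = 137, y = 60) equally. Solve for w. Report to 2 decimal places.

u(169,54) = u(137,60) means w·169 + (1−w)·54 = w·137 + (1−w)·60.
w·(169−137) = (1−w)·(60−54), i.e. w·32 = (1−w)·6.
The marginal rate of substitution is 6/32, so w = 6/(32+6) = 0.16.

w = 0.16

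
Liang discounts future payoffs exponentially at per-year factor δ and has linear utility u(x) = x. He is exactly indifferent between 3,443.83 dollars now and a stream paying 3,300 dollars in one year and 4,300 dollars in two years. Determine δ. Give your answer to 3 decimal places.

Present value of the stream is 3300·δ + 4300·δ². Indifference gives 3300δ + 4300δ² = 3443.83.
Rearranged: 4300δ² + 3300δ − 3443.83 = 0.
The positive root is δ = [−3300 + √(3300² + 4·4300·3443.83)] / (2·4300) = (−3300 + 8374.000)/8600 ≈ 0.590.

δ ≈ 0.590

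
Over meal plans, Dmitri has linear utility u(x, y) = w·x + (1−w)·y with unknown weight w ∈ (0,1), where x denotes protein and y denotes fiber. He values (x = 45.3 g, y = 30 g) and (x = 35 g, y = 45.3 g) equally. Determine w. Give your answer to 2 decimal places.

w = 0.60

Equating utilities: w·45.3 + (1−w)·30 = w·35 + (1−w)·45.3.
Collecting terms: w·10.3 = (1−w)·15.3.
Hence w = 15.3/(10.3+15.3) = 15.3/25.6 = 0.60.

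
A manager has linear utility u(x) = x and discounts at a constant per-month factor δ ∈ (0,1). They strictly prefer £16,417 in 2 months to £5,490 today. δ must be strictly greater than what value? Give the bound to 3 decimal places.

δ > 0.578

The preference means 5490 < δ^2·16417.
So δ^2 > 5490/16417 = 0.33441; taking the square root of both positive sides preserves the inequality.
δ > 0.33441^(1/2) = 0.578.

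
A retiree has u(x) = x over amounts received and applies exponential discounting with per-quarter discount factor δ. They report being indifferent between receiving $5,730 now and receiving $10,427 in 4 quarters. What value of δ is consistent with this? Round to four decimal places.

δ ≈ 0.8610

Equating discounted utilities: u(5730) = δ^4·u(10427) ⇒ δ^4 = u(5730)/u(10427).
With u(x) = x: δ^4 = 5730/10427 = 0.54953.
Hence δ = (0.54953)^(1/4) = 0.860991.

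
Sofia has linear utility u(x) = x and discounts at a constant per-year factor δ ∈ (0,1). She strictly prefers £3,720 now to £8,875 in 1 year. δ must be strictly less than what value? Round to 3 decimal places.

δ < 0.419

Under u(x) = x this choice says 3720 > δ·8875.
Dividing through by 8875 gives δ < 0.41915.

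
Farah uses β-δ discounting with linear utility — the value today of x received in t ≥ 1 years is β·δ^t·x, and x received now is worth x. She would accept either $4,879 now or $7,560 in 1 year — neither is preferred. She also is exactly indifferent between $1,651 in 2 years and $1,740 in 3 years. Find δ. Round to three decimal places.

δ ≈ 0.949

From the later pair, β·δ^2·1651 = β·δ^3·1740; dividing through, δ = 1651/1740 = 0.94885.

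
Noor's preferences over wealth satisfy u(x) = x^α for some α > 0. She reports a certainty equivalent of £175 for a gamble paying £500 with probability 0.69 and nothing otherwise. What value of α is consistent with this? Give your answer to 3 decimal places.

EU(lottery) = 0.69·500^α + 0.31·0 = 0.69·500^α.
Setting u(175) equal to that: 175^α = 0.69·500^α ⇒ (175/500)^α = 0.69.
Taking logs: α·ln(175/500) = ln(0.69), so α = -0.371064 / -1.049822 ≈ 0.353.

α ≈ 0.353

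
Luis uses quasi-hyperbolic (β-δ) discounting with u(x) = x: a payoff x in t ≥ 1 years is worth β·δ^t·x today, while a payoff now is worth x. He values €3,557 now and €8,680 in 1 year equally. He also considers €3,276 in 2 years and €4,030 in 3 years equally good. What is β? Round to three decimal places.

β ≈ 0.504

The second indifference involves only future payoffs, so β cancels: β·δ^2·3276 = β·δ^3·4030, giving δ = 3276/4030 = 0.81290.
Substituting δ into 3557 = β·δ·8680: β = 3557/(7056.000) ≈ 0.504.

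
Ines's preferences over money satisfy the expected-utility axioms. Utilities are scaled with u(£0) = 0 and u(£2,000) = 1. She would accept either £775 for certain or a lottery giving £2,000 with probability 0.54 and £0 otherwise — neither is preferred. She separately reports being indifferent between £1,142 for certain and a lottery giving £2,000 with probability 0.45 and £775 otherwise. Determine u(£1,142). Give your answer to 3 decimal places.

0.747

From the first indifference, u(£775) = 0.54·u(£2,000) + 0.46·u(£0) = 0.54·1 + 0.46·0 = 0.54.
Then u(£1,142) = 0.45·u(£2,000) + 0.55·u(£775) = 0.45·1.00 + 0.55·0.54 = 0.7470.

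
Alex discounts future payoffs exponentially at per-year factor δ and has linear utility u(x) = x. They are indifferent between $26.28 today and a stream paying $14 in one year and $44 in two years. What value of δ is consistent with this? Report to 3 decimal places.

The stream is worth 14δ + 44δ² today, so 14δ + 44δ² = 26.28.
That is, 44δ² + 14δ − 26.28 = 0, a quadratic in δ.
The positive root is δ = [−14 + √(14² + 4·44·26.28)] / (2·44) = (−14 + 69.435)/88 ≈ 0.630.

δ ≈ 0.630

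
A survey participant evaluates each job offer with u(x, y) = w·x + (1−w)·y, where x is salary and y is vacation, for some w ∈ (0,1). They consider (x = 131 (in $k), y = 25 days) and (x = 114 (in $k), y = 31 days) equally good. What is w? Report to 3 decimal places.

w = 0.261

u(131,25) = u(114,31) means w·131 + (1−w)·25 = w·114 + (1−w)·31.
Rearranging, 17·w − 6·(1−w) = 0.
So w/(1−w) = 6/17 = 0.3529, giving w = 6/(17+6) = 0.261.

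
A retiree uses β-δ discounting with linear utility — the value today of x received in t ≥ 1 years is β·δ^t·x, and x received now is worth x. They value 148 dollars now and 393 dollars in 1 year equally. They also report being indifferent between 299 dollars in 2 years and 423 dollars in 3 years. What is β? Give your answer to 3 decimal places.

β ≈ 0.533

From the later pair, β·δ^2·299 = β·δ^3·423; dividing through, δ = 299/423 = 0.70686.
The first indifference: 148 = β·δ·393, so β = 148/(δ·393) = 148/(0.70686·393) ≈ 0.533.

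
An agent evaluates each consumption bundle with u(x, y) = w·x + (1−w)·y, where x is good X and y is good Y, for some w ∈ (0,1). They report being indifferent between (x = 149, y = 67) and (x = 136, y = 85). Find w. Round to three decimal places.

Indifference: w·149 + (1−w)·67 = w·136 + (1−w)·85.
Rearranging, 13·w − 18·(1−w) = 0.
Hence w = 18/(13+18) = 18/31 = 0.581.

w = 0.581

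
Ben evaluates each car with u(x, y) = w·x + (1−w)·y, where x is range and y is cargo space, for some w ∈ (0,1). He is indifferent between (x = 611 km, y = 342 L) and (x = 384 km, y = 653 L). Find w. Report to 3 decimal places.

w = 0.578

u(611,342) = u(384,653) means w·611 + (1−w)·342 = w·384 + (1−w)·653.
w·(611−384) = (1−w)·(653−342), i.e. w·227 = (1−w)·311.
The marginal rate of substitution is 311/227, so w = 311/(227+311) = 0.578.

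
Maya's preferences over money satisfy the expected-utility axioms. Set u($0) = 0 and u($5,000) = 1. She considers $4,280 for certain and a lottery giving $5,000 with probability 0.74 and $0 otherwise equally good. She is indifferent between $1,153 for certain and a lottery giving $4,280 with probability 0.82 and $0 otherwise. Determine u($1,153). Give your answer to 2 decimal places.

0.61

From the first indifference, u($4,280) = 0.74·u($5,000) + 0.26·u($0) = 0.74·1 + 0.26·0 = 0.74.
Chaining: u($1,153) = 0.82·0.74 + 0.18·0.00 = 0.6068.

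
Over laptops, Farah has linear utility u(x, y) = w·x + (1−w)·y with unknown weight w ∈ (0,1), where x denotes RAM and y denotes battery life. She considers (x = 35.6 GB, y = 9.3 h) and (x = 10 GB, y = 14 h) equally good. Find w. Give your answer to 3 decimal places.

w = 0.155

Indifference: w·35.6 + (1−w)·9.3 = w·10 + (1−w)·14.
Collecting terms: w·25.6 = (1−w)·4.7.
The marginal rate of substitution is 4.7/25.6, so w = 4.7/(25.6+4.7) = 0.155.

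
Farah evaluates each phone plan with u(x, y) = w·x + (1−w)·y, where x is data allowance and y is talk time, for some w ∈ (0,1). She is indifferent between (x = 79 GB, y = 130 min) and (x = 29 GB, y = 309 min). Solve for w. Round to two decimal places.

w = 0.78

Equating utilities: w·79 + (1−w)·130 = w·29 + (1−w)·309.
w·(79−29) = (1−w)·(309−130), i.e. w·50 = (1−w)·179.
Hence w = 179/(50+179) = 179/229 = 0.78.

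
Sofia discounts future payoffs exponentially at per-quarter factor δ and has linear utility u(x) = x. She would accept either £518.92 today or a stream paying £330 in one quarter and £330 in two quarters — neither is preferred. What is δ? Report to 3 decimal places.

δ ≈ 0.850

Equating present values: 518.92 = 330δ + 330δ².
Rearranged: 330δ² + 330δ − 518.92 = 0.
δ = (−330 + √(330² + 4·330·518.92)) / (2·330) = (−330 + √793874.40) / 660 ≈ 0.850.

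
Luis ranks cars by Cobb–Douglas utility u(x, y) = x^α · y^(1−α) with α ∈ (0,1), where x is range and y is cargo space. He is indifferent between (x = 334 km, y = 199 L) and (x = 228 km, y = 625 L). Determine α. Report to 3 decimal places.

The Cobb–Douglas utilities coincide, so 334^α·199^(1−α) = 228^α·625^(1−α).
Rearrange to (334/228)^α = (625/199)^(1−α) and take logs: α·0.381795 = (1−α)·1.144447.
So α/(1−α) = (1.144447)/(0.381795) = 2.997543, and α = 2.997543/3.997543 ≈ 0.750.

α ≈ 0.750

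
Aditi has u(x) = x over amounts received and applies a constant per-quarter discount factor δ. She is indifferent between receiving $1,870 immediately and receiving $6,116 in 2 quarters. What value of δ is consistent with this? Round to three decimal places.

δ ≈ 0.553

Equating discounted utilities: u(1870) = δ^2·u(6116) ⇒ δ^2 = u(1870)/u(6116).
With u(x) = x: δ^2 = 1870/6116 = 0.30576.
Hence δ = (0.30576)^(1/2) = 0.55295.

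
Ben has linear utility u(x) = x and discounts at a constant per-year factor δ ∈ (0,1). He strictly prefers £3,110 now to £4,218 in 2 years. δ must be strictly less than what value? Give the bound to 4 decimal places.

Under u(x) = x this choice says 3110 > δ^2·4218.
So δ^2 < 3110/4218 = 0.73732; taking the square root of both positive sides preserves the inequality.
δ < (3110/4218)^(1/2) ≈ 0.8587.

δ < 0.8587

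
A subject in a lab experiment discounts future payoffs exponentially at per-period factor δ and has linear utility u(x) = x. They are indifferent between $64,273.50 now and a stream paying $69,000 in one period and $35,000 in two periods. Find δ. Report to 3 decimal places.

Present value of the stream is 69000·δ + 35000·δ². Indifference gives 69000δ + 35000δ² = 64273.50.
Rearranged: 35000δ² + 69000δ − 64273.50 = 0.
The positive root is δ = [−69000 + √(69000² + 4·35000·64273.50)] / (2·35000) = (−69000 + 117300.000)/70000 ≈ 0.690.

δ ≈ 0.690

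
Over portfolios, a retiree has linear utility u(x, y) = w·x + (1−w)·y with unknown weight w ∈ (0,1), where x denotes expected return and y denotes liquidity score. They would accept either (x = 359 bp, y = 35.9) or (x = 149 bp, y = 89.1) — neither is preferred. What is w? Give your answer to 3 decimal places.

Indifference: w·359 + (1−w)·35.9 = w·149 + (1−w)·89.1.
Rearranging, 210·w − 53.2·(1−w) = 0.
The marginal rate of substitution is 53.2/210, so w = 53.2/(210+53.2) = 0.202.

w = 0.202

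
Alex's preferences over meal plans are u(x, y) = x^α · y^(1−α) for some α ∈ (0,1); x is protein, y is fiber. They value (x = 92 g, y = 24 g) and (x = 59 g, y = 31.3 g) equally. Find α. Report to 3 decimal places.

α ≈ 0.374

Indifference: 92^α · 24^(1−α) = 59^α · 31.3^(1−α).
(92/59)^α = (31.3/24)^(1−α); take logs: α·ln(92/59) = (1−α)·ln(31.3/24), i.e. α·0.444251 = (1−α)·0.265564.
Thus α·(0.709815) = 0.265564, so α = 0.265564/0.709815 ≈ 0.374.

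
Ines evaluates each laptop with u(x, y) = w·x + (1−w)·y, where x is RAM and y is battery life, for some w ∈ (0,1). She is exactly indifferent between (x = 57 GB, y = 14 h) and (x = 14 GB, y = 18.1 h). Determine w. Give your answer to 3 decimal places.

u(57,14) = u(14,18.1) means w·57 + (1−w)·14 = w·14 + (1−w)·18.1.
w·(57−14) = (1−w)·(18.1−14), i.e. w·43 = (1−w)·4.1.
So w/(1−w) = 4.1/43 = 0.0953, giving w = 4.1/(43+4.1) = 0.087.

w = 0.087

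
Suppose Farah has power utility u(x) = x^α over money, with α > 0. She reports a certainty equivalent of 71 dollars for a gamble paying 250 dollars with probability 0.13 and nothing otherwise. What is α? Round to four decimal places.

α ≈ 1.6208

EU(lottery) = 0.13·250^α + 0.87·0 = 0.13·250^α.
Setting u(71) equal to that: 71^α = 0.13·250^α ⇒ (71/250)^α = 0.13.
Taking logs: α·ln(71/250) = ln(0.13), so α = -2.0402208 / -1.2587810 ≈ 1.6208.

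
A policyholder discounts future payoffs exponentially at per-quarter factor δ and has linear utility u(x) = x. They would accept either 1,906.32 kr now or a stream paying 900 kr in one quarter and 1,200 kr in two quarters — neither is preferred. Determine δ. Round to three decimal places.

δ ≈ 0.940

Present value of the stream is 900·δ + 1200·δ². Indifference gives 900δ + 1200δ² = 1906.32.
So 1200δ² + 900δ − 1906.32 = 0.
δ = (−900 + √(900² + 4·1200·1906.32)) / (2·1200) = (−900 + √9960336.00) / 2400 ≈ 0.940.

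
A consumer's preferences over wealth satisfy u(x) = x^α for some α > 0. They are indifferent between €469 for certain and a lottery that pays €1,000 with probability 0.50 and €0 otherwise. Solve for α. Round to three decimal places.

Since u(0) = 0, the lottery's EU is 0.50·1000^α.
Equating: 469^α = 0.50·1000^α, i.e. 0.4690^α = 0.50.
α = ln(0.50) / ln(469/1000) = -0.693147/-0.757153 ≈ 0.915.

α ≈ 0.915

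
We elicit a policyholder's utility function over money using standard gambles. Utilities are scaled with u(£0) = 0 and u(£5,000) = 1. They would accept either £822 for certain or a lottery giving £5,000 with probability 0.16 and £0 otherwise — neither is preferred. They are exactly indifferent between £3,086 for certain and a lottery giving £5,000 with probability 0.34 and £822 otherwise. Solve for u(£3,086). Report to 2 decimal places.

0.45

First, u(£822) = 0.16·u(£5,000) + 0.84·u(£0) = 0.16.
Then u(£3,086) = 0.34·u(£5,000) + 0.66·u(£822) = 0.34·1.00 + 0.66·0.16 = 0.4456.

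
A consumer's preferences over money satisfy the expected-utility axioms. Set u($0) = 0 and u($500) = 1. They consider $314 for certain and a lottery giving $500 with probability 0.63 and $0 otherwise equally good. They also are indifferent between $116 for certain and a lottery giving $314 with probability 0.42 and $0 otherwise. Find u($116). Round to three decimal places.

The first gamble pins u($314): it must equal 0.63·1 + 0.37·0 = 0.63.
Chaining: u($116) = 0.42·0.63 + 0.58·0.00 = 0.2646.

0.265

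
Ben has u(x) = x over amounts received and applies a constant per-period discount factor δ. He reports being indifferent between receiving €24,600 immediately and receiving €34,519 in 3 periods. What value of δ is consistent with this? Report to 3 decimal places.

δ ≈ 0.893

Equating discounted utilities: u(24600) = δ^3·u(34519) ⇒ δ^3 = u(24600)/u(34519).
With u(x) = x: δ^3 = 24600/34519 = 0.71265.
So δ = 0.71265^(1/3) ≈ 0.893.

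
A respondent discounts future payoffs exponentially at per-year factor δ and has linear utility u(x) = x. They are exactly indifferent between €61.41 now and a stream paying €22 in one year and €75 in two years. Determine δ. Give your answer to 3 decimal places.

Present value of the stream is 22·δ + 75·δ². Indifference gives 22δ + 75δ² = 61.41.
So 75δ² + 22δ − 61.41 = 0.
The positive root is δ = [−22 + √(22² + 4·75·61.41)] / (2·75) = (−22 + 137.503)/150 ≈ 0.770.

δ ≈ 0.770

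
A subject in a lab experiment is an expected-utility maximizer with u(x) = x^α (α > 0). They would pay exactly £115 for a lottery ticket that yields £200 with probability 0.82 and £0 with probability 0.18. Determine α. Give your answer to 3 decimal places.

The lottery's expected utility is 0.82·u(200) + 0.18·u(0) = 0.82·200^α (since u(0) = 0 for α > 0).
Indifference: 115^α = 0.82·200^α, so (115/200)^α = 0.82.
α = ln(0.82) / ln(115/200) = -0.198451/-0.553385 ≈ 0.359.

α ≈ 0.359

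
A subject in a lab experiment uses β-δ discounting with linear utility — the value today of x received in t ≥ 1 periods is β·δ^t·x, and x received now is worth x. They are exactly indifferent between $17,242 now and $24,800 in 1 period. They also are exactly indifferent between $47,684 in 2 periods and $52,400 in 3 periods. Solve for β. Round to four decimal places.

From the later pair, β·δ^2·47684 = β·δ^3·52400; dividing through, δ = 47684/52400 = 0.91000.
Now use the now-vs-future pair: 17242 = β·δ·24800 gives β = 17242/(0.91000·24800) ≈ 0.7640.

β ≈ 0.7640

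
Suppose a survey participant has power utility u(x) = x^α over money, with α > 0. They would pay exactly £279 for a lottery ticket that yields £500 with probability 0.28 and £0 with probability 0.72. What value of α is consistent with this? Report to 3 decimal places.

Since u(0) = 0, the lottery's EU is 0.28·500^α.
Equating: 279^α = 0.28·500^α, i.e. 0.5580^α = 0.28.
Taking logs: α·ln(279/500) = ln(0.28), so α = -1.272966 / -0.583396 ≈ 2.182.

α ≈ 2.182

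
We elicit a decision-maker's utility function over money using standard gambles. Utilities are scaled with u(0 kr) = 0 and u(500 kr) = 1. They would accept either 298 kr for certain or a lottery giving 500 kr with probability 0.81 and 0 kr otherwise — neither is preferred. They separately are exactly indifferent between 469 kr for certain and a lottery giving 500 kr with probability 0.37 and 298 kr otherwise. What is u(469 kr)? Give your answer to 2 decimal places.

From the first indifference, u(298 kr) = 0.81·u(500 kr) + 0.19·u(0 kr) = 0.81·1 + 0.19·0 = 0.81.
Chaining: u(469 kr) = 0.37·1.00 + 0.63·0.81 = 0.8803.

0.88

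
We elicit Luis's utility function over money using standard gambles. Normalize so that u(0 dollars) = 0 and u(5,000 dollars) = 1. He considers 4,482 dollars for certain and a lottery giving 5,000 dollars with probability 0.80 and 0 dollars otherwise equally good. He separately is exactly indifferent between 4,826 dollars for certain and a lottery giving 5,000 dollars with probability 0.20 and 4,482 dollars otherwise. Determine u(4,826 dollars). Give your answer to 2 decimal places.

From the first indifference, u(4,482 dollars) = 0.80·u(5,000 dollars) + 0.20·u(0 dollars) = 0.80·1 + 0.20·0 = 0.80.
Then u(4,826 dollars) = 0.20·u(5,000 dollars) + 0.80·u(4,482 dollars) = 0.20·1.00 + 0.80·0.80 = 0.8400.

0.84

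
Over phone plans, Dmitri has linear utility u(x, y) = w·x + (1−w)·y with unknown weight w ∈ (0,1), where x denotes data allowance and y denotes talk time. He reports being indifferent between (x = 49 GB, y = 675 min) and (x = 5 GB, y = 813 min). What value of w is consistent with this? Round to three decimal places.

w = 0.758

Indifference: w·49 + (1−w)·675 = w·5 + (1−w)·813.
Collecting terms: w·44 = (1−w)·138.
So w/(1−w) = 138/44 = 3.1364, giving w = 138/(44+138) = 0.758.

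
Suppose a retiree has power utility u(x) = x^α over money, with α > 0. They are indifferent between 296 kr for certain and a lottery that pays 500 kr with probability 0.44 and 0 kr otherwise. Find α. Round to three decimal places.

Since u(0) = 0, the lottery's EU is 0.44·500^α.
Setting u(296) equal to that: 296^α = 0.44·500^α ⇒ (296/500)^α = 0.44.
α = ln(0.44) / ln(296/500) = -0.820981/-0.524249 ≈ 1.566.

α ≈ 1.566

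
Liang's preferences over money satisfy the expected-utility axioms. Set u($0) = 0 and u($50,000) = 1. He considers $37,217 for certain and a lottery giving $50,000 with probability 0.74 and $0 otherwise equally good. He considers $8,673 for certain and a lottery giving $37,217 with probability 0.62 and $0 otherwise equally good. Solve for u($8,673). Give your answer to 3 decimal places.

First, u($37,217) = 0.74·u($50,000) + 0.26·u($0) = 0.74.
Chaining: u($8,673) = 0.62·0.74 + 0.38·0.00 = 0.4588.

0.459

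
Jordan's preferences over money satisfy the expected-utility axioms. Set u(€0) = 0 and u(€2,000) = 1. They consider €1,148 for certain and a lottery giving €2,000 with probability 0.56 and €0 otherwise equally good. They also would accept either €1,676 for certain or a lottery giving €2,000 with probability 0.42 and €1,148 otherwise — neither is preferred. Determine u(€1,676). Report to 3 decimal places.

0.745

First, u(€1,148) = 0.56·u(€2,000) + 0.44·u(€0) = 0.56.
The second indifference gives u(€1,676) = 0.42·u(€2,000) + 0.58·u(€1,148) = 0.42·1.00 + 0.58·0.56 = 0.7448.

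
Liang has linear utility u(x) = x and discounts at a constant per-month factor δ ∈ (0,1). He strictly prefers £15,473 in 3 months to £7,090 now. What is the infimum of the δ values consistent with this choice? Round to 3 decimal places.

δ > 0.771

Under u(x) = x this choice says 7090 < δ^3·15473.
So δ^3 > 7090/15473 = 0.45822; taking the cube root of both positive sides preserves the inequality.
δ > 0.45822^(1/3) = 0.771.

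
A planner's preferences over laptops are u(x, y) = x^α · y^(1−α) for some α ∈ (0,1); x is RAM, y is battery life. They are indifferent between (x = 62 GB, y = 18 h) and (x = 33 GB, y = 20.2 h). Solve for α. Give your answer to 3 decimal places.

α ≈ 0.155

The Cobb–Douglas utilities coincide, so 62^α·18^(1−α) = 33^α·20.2^(1−α).
Rearrange to (62/33)^α = (20.2/18)^(1−α) and take logs: α·0.630627 = (1−α)·0.115311.
Thus α·(0.745938) = 0.115311, so α = 0.115311/0.745938 ≈ 0.155.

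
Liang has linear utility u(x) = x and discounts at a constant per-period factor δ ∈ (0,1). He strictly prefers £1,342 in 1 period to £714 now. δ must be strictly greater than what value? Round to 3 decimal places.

δ > 0.532

Under u(x) = x this choice says 714 < δ·1342.
Dividing through by 1342 gives δ > 0.53204.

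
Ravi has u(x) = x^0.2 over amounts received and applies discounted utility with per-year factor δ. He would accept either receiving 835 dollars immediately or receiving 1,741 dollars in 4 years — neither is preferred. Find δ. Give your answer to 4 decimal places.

Indifference means u(835) = δ^4 · u(1741), so δ^4 = u(835)/u(1741).
Since u(x) = x^0.2, δ^4 = (835/1741)^0.2 = 0.47961^0.2 = 0.86333.
Hence δ = (0.86333)^(1/4) = 0.963928.

δ ≈ 0.9639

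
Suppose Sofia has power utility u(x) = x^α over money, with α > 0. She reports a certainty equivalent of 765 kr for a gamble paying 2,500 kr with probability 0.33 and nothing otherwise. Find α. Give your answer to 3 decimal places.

α ≈ 0.936

Since u(0) = 0, the lottery's EU is 0.33·2500^α.
Equating: 765^α = 0.33·2500^α, i.e. 0.3060^α = 0.33.
α = ln(0.33) / ln(765/2500) = -1.108663/-1.184170 ≈ 0.936.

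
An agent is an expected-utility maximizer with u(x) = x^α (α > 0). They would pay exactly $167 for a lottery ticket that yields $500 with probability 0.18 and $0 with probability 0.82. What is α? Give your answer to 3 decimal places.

α ≈ 1.564

The lottery's expected utility is 0.18·u(500) + 0.82·u(0) = 0.18·500^α (since u(0) = 0 for α > 0).
Indifference: 167^α = 0.18·500^α, so (167/500)^α = 0.18.
Taking logs: α·ln(167/500) = ln(0.18), so α = -1.714798 / -1.096614 ≈ 1.564.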